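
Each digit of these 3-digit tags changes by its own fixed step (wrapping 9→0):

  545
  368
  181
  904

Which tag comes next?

First digit: −2 each step, mod 10, so 5, 3, 1, 9 → 7.
Second digit — +2 each step, mod 10: 4, 6, 8, 0 → 2.
Third digit: +3 each step, mod 10; 5, 8, 1, 4 → 7.
So the next tag is 727.

727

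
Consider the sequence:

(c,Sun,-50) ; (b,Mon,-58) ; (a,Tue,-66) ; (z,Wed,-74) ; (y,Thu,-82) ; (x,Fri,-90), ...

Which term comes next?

(w,Sat,-98)

Letter: c, b, a, z, y, x → w (letters move back 1 place in the alphabet, wrapping A→Z).
For the day, runs through the weekdays Mon→Sun: Sun, Mon, Tue, Wed, Thu, Fri → Sat.
Third coordinate: −8 each step, so -50, -58, -66, -74, -82, -90 → -98.
Putting it together: (w,Sat,-98).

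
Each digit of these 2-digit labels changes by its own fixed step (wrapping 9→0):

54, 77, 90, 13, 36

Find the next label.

First digit — +2 each step, mod 10: 5, 7, 9, 1, 3 → 5.
Second digit goes 4, 7, 0, 3, 6 → 9 (+3 each step, mod 10).
Putting it together: 59.

59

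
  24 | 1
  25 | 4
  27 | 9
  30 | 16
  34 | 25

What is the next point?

First value — differences are 1, 2, 3, … (increasing by 1 each time): 24, 25, 27, 30, 34 → 39.
For the second value, perfect squares: 1², 2², 3², …: 1, 4, 9, 16, 25 → 36.
Putting it together: 39 | 36.

39 | 36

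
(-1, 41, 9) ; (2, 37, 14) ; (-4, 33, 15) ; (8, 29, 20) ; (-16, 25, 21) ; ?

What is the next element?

(32, 21, 26)

For the first slot, ×(-2) each step: -1, 2, -4, 8, -16 → 32.
Second slot goes 41, 37, 33, 29, 25 → 21 (−4 each step).
Third slot — alternating steps +5, +1, +5, +1, …: 9, 14, 15, 20, 21 → 26.
Putting it together: (32, 21, 26).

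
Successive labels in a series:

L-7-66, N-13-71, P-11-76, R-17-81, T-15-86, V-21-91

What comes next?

X-19-96

For the letter, letters move forward 2 places in the alphabet: L, N, P, R, T, V → X.
Second component: alternating steps +6, −2, +6, −2, …, so 7, 13, 11, 17, 15, 21 → 19.
Third component: 66, 71, 76, 81, 86, 91 → 96 (+5 each step).
Putting it together: X-19-96.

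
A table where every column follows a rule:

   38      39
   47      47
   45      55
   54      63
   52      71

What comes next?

For the first component, alternating steps +9, −2, +9, −2, …: 38, 47, 45, 54, 52 → 61.
Second component — +8 each step: 39, 47, 55, 63, 71 → 79.
Combining the parts gives 61  79.

61  79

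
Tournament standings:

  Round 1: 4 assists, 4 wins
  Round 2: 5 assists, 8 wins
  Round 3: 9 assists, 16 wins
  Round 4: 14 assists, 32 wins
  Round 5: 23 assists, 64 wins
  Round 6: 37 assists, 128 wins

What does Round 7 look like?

60 assists, 256 wins

Assists: each term is the sum of the two before it, so 4, 5, 9, 14, 23, 37 → 60.
Wins: ×2 each step, so 4, 8, 16, 32, 64, 128 → 256.
Putting it together: 60 assists, 256 wins.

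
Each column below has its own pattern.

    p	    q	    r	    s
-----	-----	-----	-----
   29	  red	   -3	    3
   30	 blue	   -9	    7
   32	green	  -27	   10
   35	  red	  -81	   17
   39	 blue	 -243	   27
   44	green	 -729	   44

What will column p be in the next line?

For the column p, differences are 1, 2, 3, … (increasing by 1 each time): 29, 30, 32, 35, 39, 44 → 50.
Column q: repeats red → blue → green; red, blue, green, red, blue, green → red.
Column r goes -3, -9, -27, -81, -243, -729 → -2187 (×3 each step).
Column s — each term is the sum of the two before it: 3, 7, 10, 17, 27, 44 → 71.

50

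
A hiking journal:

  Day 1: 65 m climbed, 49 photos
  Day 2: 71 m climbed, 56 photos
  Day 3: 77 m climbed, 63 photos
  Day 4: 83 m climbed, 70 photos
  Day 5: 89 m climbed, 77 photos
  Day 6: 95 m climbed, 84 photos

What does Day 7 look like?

M climbed: +6 each step; 65, 71, 77, 83, 89, 95 → 101.
Photos — +7 each step: 49, 56, 63, 70, 77, 84 → 91.
So the next row is 101 m climbed, 91 photos.

101 m climbed, 91 photos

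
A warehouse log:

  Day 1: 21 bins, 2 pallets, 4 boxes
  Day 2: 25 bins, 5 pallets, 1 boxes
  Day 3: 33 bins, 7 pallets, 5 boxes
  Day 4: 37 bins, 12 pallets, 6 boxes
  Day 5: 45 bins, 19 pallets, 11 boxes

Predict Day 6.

49 bins, 31 pallets, 17 boxes

For the bins, alternating steps +4, +8, +4, +8, …: 21, 25, 33, 37, 45 → 49.
Pallets: each term is the sum of the two before it; 2, 5, 7, 12, 19 → 31.
Boxes: 4, 1, 5, 6, 11 → 17 (each term is the sum of the two before it).
Combining the parts gives 49 bins, 31 pallets, 17 boxes.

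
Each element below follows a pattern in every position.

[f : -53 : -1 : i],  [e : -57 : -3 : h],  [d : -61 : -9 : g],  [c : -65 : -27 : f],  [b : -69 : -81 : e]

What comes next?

First letter goes f, e, d, c, b → a (letters move back 1 place in the alphabet).
Second component: -53, -57, -61, -65, -69 → -73 (−4 each step).
Third component — ×3 each step: -1, -3, -9, -27, -81 → -243.
Second letter goes i, h, g, f, e → d (letters move back 1 place in the alphabet).
Combining the parts gives [a : -73 : -243 : d].

[a : -73 : -243 : d]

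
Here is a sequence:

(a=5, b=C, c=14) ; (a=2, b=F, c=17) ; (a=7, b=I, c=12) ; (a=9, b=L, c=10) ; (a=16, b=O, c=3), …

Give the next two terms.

(a=25, b=R, c=-6), (a=41, b=U, c=-22)

For the a, each term is the sum of the two before it: 5, 2, 7, 9, 16 → 25 → 41.
For the b, letters move forward 3 places in the alphabet: C, F, I, L, O → R → U.
C: together with the a always sums to 19, so 14, 17, 12, 10, 3 → -6 → -22.
Putting the parts together: (a=25, b=R, c=-6) and then (a=41, b=U, c=-22).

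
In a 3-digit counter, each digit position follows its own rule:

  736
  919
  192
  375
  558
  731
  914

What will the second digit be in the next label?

9

Second digit goes 3, 1, 9, 7, 5, 3, 1 → 9 (−2 each step, mod 10).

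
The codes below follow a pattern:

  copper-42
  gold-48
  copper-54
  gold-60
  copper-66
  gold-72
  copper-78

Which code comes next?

Metal: copper, gold, copper, gold, copper, gold, copper → gold (alternates copper ↔ gold).
Second component: +6 each step; 42, 48, 54, 60, 66, 72, 78 → 84.
So the next code is gold-84.

gold-84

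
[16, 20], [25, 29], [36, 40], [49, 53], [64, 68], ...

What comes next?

First entry — perfect squares: 4², 5², 6², …: 16, 25, 36, 49, 64 → 81.
Second entry — always 4 more than the first entry: 20, 29, 40, 53, 68 → 85.
So the next pair is [81, 85].

[81, 85]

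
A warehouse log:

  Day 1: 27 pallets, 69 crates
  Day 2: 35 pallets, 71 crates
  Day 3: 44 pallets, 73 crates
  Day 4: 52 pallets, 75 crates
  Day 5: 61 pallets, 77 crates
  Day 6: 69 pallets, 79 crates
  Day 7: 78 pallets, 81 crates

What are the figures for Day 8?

Pallets: alternating steps +8, +9, +8, +9, …; 27, 35, 44, 52, 61, 69, 78 → 86.
For the crates, +2 each step: 69, 71, 73, 75, 77, 79, 81 → 83.
Putting it together: 86 pallets, 83 crates.

86 pallets, 83 crates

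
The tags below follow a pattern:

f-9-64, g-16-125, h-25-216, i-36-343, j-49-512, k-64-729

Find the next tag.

Letter: letters move forward 1 place in the alphabet; f, g, h, i, j, k → l.
Second component: perfect squares: 3², 4², 5², …, so 9, 16, 25, 36, 49, 64 → 81.
Third component: 64, 125, 216, 343, 512, 729 → 1000 (perfect cubes: 4³, 5³, 6³, …).
So the next tag is l-81-1000.

l-81-1000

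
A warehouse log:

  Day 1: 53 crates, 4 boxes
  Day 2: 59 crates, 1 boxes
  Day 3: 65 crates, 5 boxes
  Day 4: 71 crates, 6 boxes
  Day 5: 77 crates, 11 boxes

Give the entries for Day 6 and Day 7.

83 crates, 17 boxes; 89 crates, 28 boxes

Crates: 53, 59, 65, 71, 77 → 83 → 89 (+6 each step).
Boxes: each term is the sum of the two before it; 4, 1, 5, 6, 11 → 17 → 28.
Putting the parts together: 83 crates, 17 boxes and then 89 crates, 28 boxes.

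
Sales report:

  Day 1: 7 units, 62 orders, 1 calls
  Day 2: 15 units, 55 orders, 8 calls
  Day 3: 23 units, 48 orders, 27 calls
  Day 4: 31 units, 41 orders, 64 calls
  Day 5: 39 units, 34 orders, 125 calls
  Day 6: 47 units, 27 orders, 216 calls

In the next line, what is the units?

Units goes 7, 15, 23, 31, 39, 47 → 55 (+8 each step).

55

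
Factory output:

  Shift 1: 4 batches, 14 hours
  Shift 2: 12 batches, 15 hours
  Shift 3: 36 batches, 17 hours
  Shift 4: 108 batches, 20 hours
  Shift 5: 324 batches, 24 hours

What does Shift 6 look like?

Batches: 4, 12, 36, 108, 324 → 972 (×3 each step).
Hours: differences are 1, 2, 3, … (increasing by 1 each time); 14, 15, 17, 20, 24 → 29.
Putting it together: 972 batches, 29 hours.

972 batches, 29 hours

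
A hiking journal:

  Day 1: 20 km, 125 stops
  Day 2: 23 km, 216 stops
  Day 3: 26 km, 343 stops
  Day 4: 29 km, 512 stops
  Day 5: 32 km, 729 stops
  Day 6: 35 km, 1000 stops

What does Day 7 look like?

Km goes 20, 23, 26, 29, 32, 35 → 38 (+3 each step).
Stops goes 125, 216, 343, 512, 729, 1000 → 1331 (perfect cubes: 5³, 6³, 7³, …).
Combining the parts gives 38 km, 1331 stops.

38 km, 1331 stops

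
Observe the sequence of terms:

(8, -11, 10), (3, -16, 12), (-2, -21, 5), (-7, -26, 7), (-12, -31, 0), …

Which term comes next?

(-17, -36, 2)

First component goes 8, 3, -2, -7, -12 → -17 (−5 each step).
Second component goes -11, -16, -21, -26, -31 → -36 (−5 each step).
Third component: alternating steps +2, −7, +2, −7, …; 10, 12, 5, 7, 0 → 2.
Combining the parts gives (-17, -36, 2).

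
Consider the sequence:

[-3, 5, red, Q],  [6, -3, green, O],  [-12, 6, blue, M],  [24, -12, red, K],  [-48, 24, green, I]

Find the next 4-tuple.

First entry — ×(-2) each step: -3, 6, -12, 24, -48 → 96.
Second entry: 5, -3, 6, -12, 24 → -48 (always the previous value of the first entry).
Colour — repeats red → green → blue: red, green, blue, red, green → blue.
Letter — letters move back 2 places in the alphabet: Q, O, M, K, I → G.
Putting it together: [96, -48, blue, G].

[96, -48, blue, G]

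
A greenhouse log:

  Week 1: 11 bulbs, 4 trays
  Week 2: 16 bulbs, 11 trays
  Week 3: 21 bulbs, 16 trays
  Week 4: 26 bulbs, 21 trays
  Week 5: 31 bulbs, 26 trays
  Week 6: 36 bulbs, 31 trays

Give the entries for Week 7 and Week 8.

Bulbs: +5 each step; 11, 16, 21, 26, 31, 36 → 41 → 46.
Trays: always the previous value of the bulbs, so 4, 11, 16, 21, 26, 31 → 36 → 41.
Putting the parts together: 41 bulbs, 36 trays and then 46 bulbs, 41 trays.

41 bulbs, 36 trays; 46 bulbs, 41 trays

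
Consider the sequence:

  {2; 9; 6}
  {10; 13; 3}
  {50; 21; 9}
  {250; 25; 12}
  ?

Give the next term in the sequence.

First part: ×5 each step; 2, 10, 50, 250 → 1250.
Second part goes 9, 13, 21, 25 → 33 (alternating steps +4, +8, +4, +8, …).
Third part: each term is the sum of the two before it; 6, 3, 9, 12 → 21.
Putting it together: {1250; 33; 21}.

{1250; 33; 21}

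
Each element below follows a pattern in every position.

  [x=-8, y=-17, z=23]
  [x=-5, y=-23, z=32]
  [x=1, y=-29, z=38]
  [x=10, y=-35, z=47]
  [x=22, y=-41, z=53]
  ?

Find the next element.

For the x, differences are 3, 6, 9, … (increasing by 3 each time): -8, -5, 1, 10, 22 → 37.
For the y, −6 each step: -17, -23, -29, -35, -41 → -47.
Z: alternating steps +9, +6, +9, +6, …, so 23, 32, 38, 47, 53 → 62.
Putting it together: [x=37, y=-47, z=62].

[x=37, y=-47, z=62]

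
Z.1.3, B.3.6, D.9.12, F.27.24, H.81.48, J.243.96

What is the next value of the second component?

729

Letter: Z, B, D, F, H, J → L (letters move forward 2 places in the alphabet, wrapping Z→A).
Second component goes 1, 3, 9, 27, 81, 243 → 729 (×3 each step).
Third component — ×2 each step: 3, 6, 12, 24, 48, 96 → 192.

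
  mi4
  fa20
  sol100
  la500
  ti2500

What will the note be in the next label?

do

Note goes mi, fa, sol, la, ti → do (runs through the solfège scale do→ti).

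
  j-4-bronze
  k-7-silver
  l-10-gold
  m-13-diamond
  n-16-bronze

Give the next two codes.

Letter: j, k, l, m, n → o → p (letters move forward 1 place in the alphabet).
Second component: +3 each step; 4, 7, 10, 13, 16 → 19 → 22.
For the rank, repeats bronze → silver → gold → diamond: bronze, silver, gold, diamond, bronze → silver → gold.
Putting the parts together: o-19-silver and then p-22-gold.

o-19-silver then p-22-gold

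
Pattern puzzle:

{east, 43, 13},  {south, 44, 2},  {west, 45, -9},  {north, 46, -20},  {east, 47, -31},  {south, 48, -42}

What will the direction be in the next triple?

west

Direction goes east, south, west, north, east, south → west (repeats east → south → west → north).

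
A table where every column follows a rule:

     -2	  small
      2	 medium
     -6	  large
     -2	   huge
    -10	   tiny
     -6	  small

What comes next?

-14  medium

First component: alternating steps +4, −8, +4, −8, …; -2, 2, -6, -2, -10, -6 → -14.
Size: small, medium, large, huge, tiny, small → medium (repeats small → medium → large → huge → tiny).
Combining the parts gives -14  medium.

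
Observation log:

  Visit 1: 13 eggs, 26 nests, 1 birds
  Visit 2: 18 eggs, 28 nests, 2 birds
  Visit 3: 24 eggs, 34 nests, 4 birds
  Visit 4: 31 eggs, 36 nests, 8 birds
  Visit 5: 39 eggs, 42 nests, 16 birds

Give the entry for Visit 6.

Eggs: differences are 5, 6, 7, … (increasing by 1 each time), so 13, 18, 24, 31, 39 → 48.
For the nests, alternating steps +2, +6, +2, +6, …: 26, 28, 34, 36, 42 → 44.
Birds: ×2 each step, so 1, 2, 4, 8, 16 → 32.
Combining the parts gives 48 eggs, 44 nests, 32 birds.

48 eggs, 44 nests, 32 birds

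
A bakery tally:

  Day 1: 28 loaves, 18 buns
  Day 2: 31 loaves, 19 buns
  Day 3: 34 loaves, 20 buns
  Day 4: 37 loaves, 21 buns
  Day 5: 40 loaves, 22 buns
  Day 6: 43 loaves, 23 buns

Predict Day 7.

46 loaves, 24 buns

For the loaves, +3 each step: 28, 31, 34, 37, 40, 43 → 46.
Buns: +1 each step, so 18, 19, 20, 21, 22, 23 → 24.
Putting it together: 46 loaves, 24 buns.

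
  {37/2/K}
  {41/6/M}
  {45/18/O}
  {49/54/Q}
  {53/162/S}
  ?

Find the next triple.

For the first coordinate, +4 each step: 37, 41, 45, 49, 53 → 57.
For the second coordinate, ×3 each step: 2, 6, 18, 54, 162 → 486.
Letter: letters move forward 2 places in the alphabet, so K, M, O, Q, S → U.
Combining the parts gives {57/486/U}.

{57/486/U}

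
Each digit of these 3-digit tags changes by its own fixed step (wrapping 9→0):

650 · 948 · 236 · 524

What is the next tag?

812

First digit goes 6, 9, 2, 5 → 8 (+3 each step, mod 10).
Second digit: 5, 4, 3, 2 → 1 (−1 each step, mod 10).
Third digit goes 0, 8, 6, 4 → 2 (−2 each step, mod 10).
So the next tag is 812.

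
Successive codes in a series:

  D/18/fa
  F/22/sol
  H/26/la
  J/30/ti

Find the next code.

L/34/do

Letter goes D, F, H, J → L (letters move forward 2 places in the alphabet).
Second component goes 18, 22, 26, 30 → 34 (+4 each step).
Note: fa, sol, la, ti → do (runs through the solfège scale do→ti).
Putting it together: L/34/do.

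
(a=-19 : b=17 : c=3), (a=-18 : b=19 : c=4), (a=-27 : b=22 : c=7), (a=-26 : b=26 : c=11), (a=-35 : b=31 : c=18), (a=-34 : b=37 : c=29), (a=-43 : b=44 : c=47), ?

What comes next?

A — alternating steps +1, −9, +1, −9, …: -19, -18, -27, -26, -35, -34, -43 → -42.
B: differences are 2, 3, 4, … (increasing by 1 each time); 17, 19, 22, 26, 31, 37, 44 → 52.
C: each term is the sum of the two before it, so 3, 4, 7, 11, 18, 29, 47 → 76.
Putting it together: (a=-42 : b=52 : c=76).

(a=-42 : b=52 : c=76)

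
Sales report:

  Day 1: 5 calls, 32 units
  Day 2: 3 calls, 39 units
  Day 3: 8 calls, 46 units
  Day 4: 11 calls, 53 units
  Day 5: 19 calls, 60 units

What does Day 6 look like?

30 calls, 67 units

Calls: each term is the sum of the two before it; 5, 3, 8, 11, 19 → 30.
Units — +7 each step: 32, 39, 46, 53, 60 → 67.
Combining the parts gives 30 calls, 67 units.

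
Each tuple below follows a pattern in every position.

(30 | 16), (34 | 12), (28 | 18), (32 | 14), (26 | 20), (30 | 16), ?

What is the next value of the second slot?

22

First slot: 30, 34, 28, 32, 26, 30 → 24 (alternating steps +4, −6, +4, −6, …).
Second slot: together with the first slot always sums to 46, so 16, 12, 18, 14, 20, 16 → 22.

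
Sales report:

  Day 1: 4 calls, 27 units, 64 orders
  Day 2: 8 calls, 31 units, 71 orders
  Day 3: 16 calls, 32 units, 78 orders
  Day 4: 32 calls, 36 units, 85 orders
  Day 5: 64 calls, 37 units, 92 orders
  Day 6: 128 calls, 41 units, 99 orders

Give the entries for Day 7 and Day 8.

256 calls, 42 units, 106 orders; 512 calls, 46 units, 113 orders

Calls: 4, 8, 16, 32, 64, 128 → 256 → 512 (×2 each step).
Units: alternating steps +4, +1, +4, +1, …, so 27, 31, 32, 36, 37, 41 → 42 → 46.
Orders — +7 each step: 64, 71, 78, 85, 92, 99 → 106 → 113.
Putting the parts together: 256 calls, 42 units, 106 orders and then 512 calls, 46 units, 113 orders.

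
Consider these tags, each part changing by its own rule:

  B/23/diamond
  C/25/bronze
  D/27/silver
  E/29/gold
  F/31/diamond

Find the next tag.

Letter: letters move forward 1 place in the alphabet, so B, C, D, E, F → G.
Second component goes 23, 25, 27, 29, 31 → 33 (+2 each step).
Rank goes diamond, bronze, silver, gold, diamond → bronze (repeats diamond → bronze → silver → gold).
Combining the parts gives G/33/bronze.

G/33/bronze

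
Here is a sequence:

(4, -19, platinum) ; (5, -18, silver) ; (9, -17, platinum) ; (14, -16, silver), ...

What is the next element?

First component: each term is the sum of the two before it, so 4, 5, 9, 14 → 23.
Second component goes -19, -18, -17, -16 → -15 (+1 each step).
Metal: alternates platinum ↔ silver, so platinum, silver, platinum, silver → platinum.
Putting it together: (23, -15, platinum).

(23, -15, platinum)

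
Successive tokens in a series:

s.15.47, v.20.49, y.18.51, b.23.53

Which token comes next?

e.21.55

Letter: letters move forward 3 places in the alphabet, wrapping Z→A, so s, v, y, b → e.
Second component: 15, 20, 18, 23 → 21 (alternating steps +5, −2, +5, −2, …).
For the third component, +2 each step: 47, 49, 51, 53 → 55.
So the next token is e.21.55.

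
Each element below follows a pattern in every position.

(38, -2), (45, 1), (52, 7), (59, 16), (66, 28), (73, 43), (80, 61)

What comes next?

(87, 82)

First slot: 38, 45, 52, 59, 66, 73, 80 → 87 (+7 each step).
For the second slot, differences are 3, 6, 9, … (increasing by 3 each time): -2, 1, 7, 16, 28, 43, 61 → 82.
So the next element is (87, 82).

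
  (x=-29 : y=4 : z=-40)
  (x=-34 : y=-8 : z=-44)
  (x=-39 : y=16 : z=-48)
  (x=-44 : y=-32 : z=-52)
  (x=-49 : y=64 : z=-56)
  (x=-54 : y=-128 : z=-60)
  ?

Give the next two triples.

X — −5 each step: -29, -34, -39, -44, -49, -54 → -59 → -64.
Y — ×(-2) each step: 4, -8, 16, -32, 64, -128 → 256 → -512.
Z: -40, -44, -48, -52, -56, -60 → -64 → -68 (−4 each step).
So the next two triples are (x=-59 : y=256 : z=-64) and (x=-64 : y=-512 : z=-68).

(x=-59 : y=256 : z=-64), (x=-64 : y=-512 : z=-68)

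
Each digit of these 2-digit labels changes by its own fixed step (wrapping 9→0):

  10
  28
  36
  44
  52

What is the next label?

First digit — +1 each step, mod 10: 1, 2, 3, 4, 5 → 6.
Second digit: −2 each step, mod 10; 0, 8, 6, 4, 2 → 0.
Combining the parts gives 60.

60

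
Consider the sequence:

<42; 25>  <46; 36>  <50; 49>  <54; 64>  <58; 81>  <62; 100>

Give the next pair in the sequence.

<66; 121>

First coordinate — +4 each step: 42, 46, 50, 54, 58, 62 → 66.
Second coordinate: perfect squares: 5², 6², 7², …; 25, 36, 49, 64, 81, 100 → 121.
Combining the parts gives <66; 121>.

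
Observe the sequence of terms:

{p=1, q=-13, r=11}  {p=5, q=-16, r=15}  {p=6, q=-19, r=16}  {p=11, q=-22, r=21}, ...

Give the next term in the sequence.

{p=17, q=-25, r=27}

P — each term is the sum of the two before it: 1, 5, 6, 11 → 17.
Q — −3 each step: -13, -16, -19, -22 → -25.
R: always 10 more than the p, so 11, 15, 16, 21 → 27.
Combining the parts gives {p=17, q=-25, r=27}.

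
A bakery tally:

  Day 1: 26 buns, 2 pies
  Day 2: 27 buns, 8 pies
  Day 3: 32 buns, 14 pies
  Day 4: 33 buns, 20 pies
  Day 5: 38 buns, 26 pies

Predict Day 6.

For the buns, alternating steps +1, +5, +1, +5, …: 26, 27, 32, 33, 38 → 39.
For the pies, +6 each step: 2, 8, 14, 20, 26 → 32.
So the next record is 39 buns, 32 pies.

39 buns, 32 pies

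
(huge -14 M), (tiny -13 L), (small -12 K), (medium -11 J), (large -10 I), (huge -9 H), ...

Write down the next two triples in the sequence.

Size: repeats huge → tiny → small → medium → large, so huge, tiny, small, medium, large, huge → tiny → small.
Second part goes -14, -13, -12, -11, -10, -9 → -8 → -7 (+1 each step).
Letter: letters move back 1 place in the alphabet; M, L, K, J, I, H → G → F.
So the next two triples are (tiny -8 G) and (small -7 F).

(tiny -8 G), (small -7 F)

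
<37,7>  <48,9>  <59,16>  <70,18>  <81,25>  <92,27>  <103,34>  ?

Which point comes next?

First coordinate goes 37, 48, 59, 70, 81, 92, 103 → 114 (+11 each step).
Second coordinate — alternating steps +2, +7, +2, +7, …: 7, 9, 16, 18, 25, 27, 34 → 36.
Combining the parts gives <114,36>.

<114,36>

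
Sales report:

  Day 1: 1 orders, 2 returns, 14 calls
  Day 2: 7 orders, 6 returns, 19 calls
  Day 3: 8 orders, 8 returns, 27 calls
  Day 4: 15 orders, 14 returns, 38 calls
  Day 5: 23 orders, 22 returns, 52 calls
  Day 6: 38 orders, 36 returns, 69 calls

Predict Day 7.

Orders: 1, 7, 8, 15, 23, 38 → 61 (each term is the sum of the two before it).
Returns: each term is the sum of the two before it; 2, 6, 8, 14, 22, 36 → 58.
Calls: differences are 5, 8, 11, … (increasing by 3 each time); 14, 19, 27, 38, 52, 69 → 89.
So the next record is 61 orders, 58 returns, 89 calls.

61 orders, 58 returns, 89 calls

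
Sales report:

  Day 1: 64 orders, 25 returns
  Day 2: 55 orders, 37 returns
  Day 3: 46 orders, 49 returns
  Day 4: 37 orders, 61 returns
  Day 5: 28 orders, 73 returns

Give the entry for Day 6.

Orders: 64, 55, 46, 37, 28 → 19 (−9 each step).
Returns — +12 each step: 25, 37, 49, 61, 73 → 85.
Combining the parts gives 19 orders, 85 returns.

19 orders, 85 returns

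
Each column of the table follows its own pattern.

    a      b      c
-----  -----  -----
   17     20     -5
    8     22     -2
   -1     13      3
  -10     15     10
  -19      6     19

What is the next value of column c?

30

Column c: -5, -2, 3, 10, 19 → 30 (differences are 3, 5, 7, … (increasing by 2 each time)).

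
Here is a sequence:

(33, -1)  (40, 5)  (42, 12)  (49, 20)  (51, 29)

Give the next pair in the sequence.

(58, 39)

First value — alternating steps +7, +2, +7, +2, …: 33, 40, 42, 49, 51 → 58.
For the second value, differences are 6, 7, 8, … (increasing by 1 each time): -1, 5, 12, 20, 29 → 39.
So the next pair is (58, 39).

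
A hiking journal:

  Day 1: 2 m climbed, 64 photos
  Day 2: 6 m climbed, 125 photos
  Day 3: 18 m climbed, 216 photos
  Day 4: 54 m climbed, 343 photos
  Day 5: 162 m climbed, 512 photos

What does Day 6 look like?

486 m climbed, 729 photos

M climbed — ×3 each step: 2, 6, 18, 54, 162 → 486.
Photos: perfect cubes: 4³, 5³, 6³, …, so 64, 125, 216, 343, 512 → 729.
So the next record is 486 m climbed, 729 photos.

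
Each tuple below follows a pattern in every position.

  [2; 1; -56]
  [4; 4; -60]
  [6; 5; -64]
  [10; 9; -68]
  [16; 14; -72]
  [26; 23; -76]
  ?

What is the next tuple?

[42; 37; -80]

First component goes 2, 4, 6, 10, 16, 26 → 42 (each term is the sum of the two before it).
Second component — each term is the sum of the two before it: 1, 4, 5, 9, 14, 23 → 37.
Third component: −4 each step, so -56, -60, -64, -68, -72, -76 → -80.
Combining the parts gives [42; 37; -80].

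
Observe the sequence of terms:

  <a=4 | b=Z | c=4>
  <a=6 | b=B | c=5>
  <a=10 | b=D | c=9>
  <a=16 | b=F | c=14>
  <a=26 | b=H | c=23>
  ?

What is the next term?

<a=42 | b=J | c=37>

A goes 4, 6, 10, 16, 26 → 42 (each term is the sum of the two before it).
B: Z, B, D, F, H → J (letters move forward 2 places in the alphabet, wrapping Z→A).
C — each term is the sum of the two before it: 4, 5, 9, 14, 23 → 37.
Putting it together: <a=42 | b=J | c=37>.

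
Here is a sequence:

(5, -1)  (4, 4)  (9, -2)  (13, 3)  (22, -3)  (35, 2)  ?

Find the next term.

First part goes 5, 4, 9, 13, 22, 35 → 57 (each term is the sum of the two before it).
Second part: alternating steps +5, −6, +5, −6, …, so -1, 4, -2, 3, -3, 2 → -4.
Combining the parts gives (57, -4).

(57, -4)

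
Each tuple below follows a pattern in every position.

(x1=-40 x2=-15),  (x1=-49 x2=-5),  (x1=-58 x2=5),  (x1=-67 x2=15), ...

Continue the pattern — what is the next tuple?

X1: -40, -49, -58, -67 → -76 (−9 each step).
X2: +10 each step; -15, -5, 5, 15 → 25.
Combining the parts gives (x1=-76 x2=25).

(x1=-76 x2=25)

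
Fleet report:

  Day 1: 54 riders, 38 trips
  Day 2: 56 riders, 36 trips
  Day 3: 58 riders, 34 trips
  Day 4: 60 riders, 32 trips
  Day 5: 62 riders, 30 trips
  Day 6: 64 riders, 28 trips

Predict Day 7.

For the riders, +2 each step: 54, 56, 58, 60, 62, 64 → 66.
For the trips, together with the riders always sums to 92: 38, 36, 34, 32, 30, 28 → 26.
So the next line is 66 riders, 26 trips.

66 riders, 26 trips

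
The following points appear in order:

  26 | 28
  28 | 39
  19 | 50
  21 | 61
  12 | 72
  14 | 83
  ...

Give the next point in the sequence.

5 | 94

First value — alternating steps +2, −9, +2, −9, …: 26, 28, 19, 21, 12, 14 → 5.
For the second value, +11 each step: 28, 39, 50, 61, 72, 83 → 94.
Combining the parts gives 5 | 94.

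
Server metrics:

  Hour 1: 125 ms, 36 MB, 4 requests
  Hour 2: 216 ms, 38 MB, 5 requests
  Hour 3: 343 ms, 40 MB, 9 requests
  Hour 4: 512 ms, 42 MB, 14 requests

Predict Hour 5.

729 ms, 44 MB, 23 requests

Ms goes 125, 216, 343, 512 → 729 (perfect cubes: 5³, 6³, 7³, …).
MB: +2 each step, so 36, 38, 40, 42 → 44.
Requests: each term is the sum of the two before it, so 4, 5, 9, 14 → 23.
Putting it together: 729 ms, 44 MB, 23 requests.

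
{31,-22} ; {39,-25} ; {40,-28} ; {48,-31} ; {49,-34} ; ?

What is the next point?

First part goes 31, 39, 40, 48, 49 → 57 (alternating steps +8, +1, +8, +1, …).
Second part goes -22, -25, -28, -31, -34 → -37 (−3 each step).
Putting it together: {57,-37}.

{57,-37}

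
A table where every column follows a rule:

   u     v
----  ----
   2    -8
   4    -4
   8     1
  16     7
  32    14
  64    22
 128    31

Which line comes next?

256  41

Column u: ×2 each step; 2, 4, 8, 16, 32, 64, 128 → 256.
For the column v, differences are 4, 5, 6, … (increasing by 1 each time): -8, -4, 1, 7, 14, 22, 31 → 41.
Putting it together: 256  41.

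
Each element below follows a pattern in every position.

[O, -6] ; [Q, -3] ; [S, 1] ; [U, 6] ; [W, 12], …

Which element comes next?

Letter: O, Q, S, U, W → Y (letters move forward 2 places in the alphabet).
For the second component, differences are 3, 4, 5, … (increasing by 1 each time): -6, -3, 1, 6, 12 → 19.
So the next element is [Y, 19].

[Y, 19]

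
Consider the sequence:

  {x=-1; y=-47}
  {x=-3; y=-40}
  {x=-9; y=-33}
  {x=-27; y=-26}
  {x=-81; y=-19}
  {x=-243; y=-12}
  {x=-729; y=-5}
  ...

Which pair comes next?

{x=-2187; y=2}

For the x, ×3 each step: -1, -3, -9, -27, -81, -243, -729 → -2187.
Y — +7 each step: -47, -40, -33, -26, -19, -12, -5 → 2.
Putting it together: {x=-2187; y=2}.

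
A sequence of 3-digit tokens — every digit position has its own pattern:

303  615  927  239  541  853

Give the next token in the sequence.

First digit — +3 each step, mod 10: 3, 6, 9, 2, 5, 8 → 1.
Second digit: +1 each step, mod 10, so 0, 1, 2, 3, 4, 5 → 6.
Third digit: +2 each step, mod 10, so 3, 5, 7, 9, 1, 3 → 5.
So the next token is 165.

165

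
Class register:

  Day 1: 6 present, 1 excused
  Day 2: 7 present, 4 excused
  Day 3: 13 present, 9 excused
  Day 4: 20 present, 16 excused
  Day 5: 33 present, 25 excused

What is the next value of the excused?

36

Present — each term is the sum of the two before it: 6, 7, 13, 20, 33 → 53.
Excused goes 1, 4, 9, 16, 25 → 36 (perfect squares: 1², 2², 3², …).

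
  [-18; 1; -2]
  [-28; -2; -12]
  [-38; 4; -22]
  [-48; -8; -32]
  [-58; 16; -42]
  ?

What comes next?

[-68; -32; -52]

First part — −10 each step: -18, -28, -38, -48, -58 → -68.
Second part: ×(-2) each step, so 1, -2, 4, -8, 16 → -32.
Third part: −10 each step, so -2, -12, -22, -32, -42 → -52.
Combining the parts gives [-68; -32; -52].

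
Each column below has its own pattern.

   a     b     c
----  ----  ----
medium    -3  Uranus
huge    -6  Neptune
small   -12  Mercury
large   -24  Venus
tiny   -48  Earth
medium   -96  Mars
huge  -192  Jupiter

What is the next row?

For the column a, repeats medium → huge → small → large → tiny: medium, huge, small, large, tiny, medium, huge → small.
Column b — ×2 each step: -3, -6, -12, -24, -48, -96, -192 → -384.
For the column c, runs through the planets Mercury→Neptune: Uranus, Neptune, Mercury, Venus, Earth, Mars, Jupiter → Saturn.
Combining the parts gives small  -384  Saturn.

small  -384  Saturn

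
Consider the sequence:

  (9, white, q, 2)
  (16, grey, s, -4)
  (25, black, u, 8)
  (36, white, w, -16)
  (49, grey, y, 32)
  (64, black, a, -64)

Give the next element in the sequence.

(81, white, c, 128)

For the first slot, perfect squares: 3², 4², 5², …: 9, 16, 25, 36, 49, 64 → 81.
Shade: white, grey, black, white, grey, black → white (repeats white → grey → black).
For the letter, letters move forward 2 places in the alphabet, wrapping Z→A: q, s, u, w, y, a → c.
Fourth slot: ×(-2) each step, so 2, -4, 8, -16, 32, -64 → 128.
Putting it together: (81, white, c, 128).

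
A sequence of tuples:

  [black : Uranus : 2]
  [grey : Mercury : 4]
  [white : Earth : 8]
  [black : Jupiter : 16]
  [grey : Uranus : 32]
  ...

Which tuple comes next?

[white : Mercury : 64]

Shade — repeats black → grey → white: black, grey, white, black, grey → white.
Planet: repeats Uranus → Mercury → Earth → Jupiter; Uranus, Mercury, Earth, Jupiter, Uranus → Mercury.
Third entry goes 2, 4, 8, 16, 32 → 64 (×2 each step).
So the next tuple is [white : Mercury : 64].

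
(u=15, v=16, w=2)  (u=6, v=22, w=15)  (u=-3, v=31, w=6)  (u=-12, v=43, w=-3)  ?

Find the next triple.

(u=-21, v=58, w=-12)

U — −9 each step: 15, 6, -3, -12 → -21.
For the v, differences are 6, 9, 12, … (increasing by 3 each time): 16, 22, 31, 43 → 58.
W: 2, 15, 6, -3 → -12 (always the previous value of the u).
Combining the parts gives (u=-21, v=58, w=-12).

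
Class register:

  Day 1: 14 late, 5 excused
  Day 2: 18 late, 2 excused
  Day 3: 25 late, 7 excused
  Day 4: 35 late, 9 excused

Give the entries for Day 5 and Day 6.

48 late, 16 excused; 64 late, 25 excused

Late: differences are 4, 7, 10, … (increasing by 3 each time); 14, 18, 25, 35 → 48 → 64.
Excused goes 5, 2, 7, 9 → 16 → 25 (each term is the sum of the two before it).
So the next two lines are 48 late, 16 excused and 64 late, 25 excused.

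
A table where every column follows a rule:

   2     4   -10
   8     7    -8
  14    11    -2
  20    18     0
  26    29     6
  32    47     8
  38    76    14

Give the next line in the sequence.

First component goes 2, 8, 14, 20, 26, 32, 38 → 44 (+6 each step).
Second component: each term is the sum of the two before it, so 4, 7, 11, 18, 29, 47, 76 → 123.
Third component: alternating steps +2, +6, +2, +6, …; -10, -8, -2, 0, 6, 8, 14 → 16.
Putting it together: 44  123  16.

44  123  16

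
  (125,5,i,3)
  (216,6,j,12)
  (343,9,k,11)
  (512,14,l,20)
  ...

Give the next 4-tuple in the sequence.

(729,21,m,19)

For the first value, perfect cubes: 5³, 6³, 7³, …: 125, 216, 343, 512 → 729.
Second value goes 5, 6, 9, 14 → 21 (differences are 1, 3, 5, … (increasing by 2 each time)).
For the letter, letters move forward 1 place in the alphabet: i, j, k, l → m.
For the fourth value, alternating steps +9, −1, +9, −1, …: 3, 12, 11, 20 → 19.
Combining the parts gives (729,21,m,19).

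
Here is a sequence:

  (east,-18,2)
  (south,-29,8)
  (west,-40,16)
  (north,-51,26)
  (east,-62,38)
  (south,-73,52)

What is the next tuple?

(west,-84,68)

Direction: repeats east → south → west → north, so east, south, west, north, east, south → west.
Second part — −11 each step: -18, -29, -40, -51, -62, -73 → -84.
Third part goes 2, 8, 16, 26, 38, 52 → 68 (differences are 6, 8, 10, … (increasing by 2 each time)).
Putting it together: (west,-84,68).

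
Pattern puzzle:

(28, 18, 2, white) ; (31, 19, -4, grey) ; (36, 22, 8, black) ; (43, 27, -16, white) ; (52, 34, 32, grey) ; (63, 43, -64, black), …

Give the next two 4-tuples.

(76, 54, 128, white), (91, 67, -256, grey)

First component — differences are 3, 5, 7, … (increasing by 2 each time): 28, 31, 36, 43, 52, 63 → 76 → 91.
Second component goes 18, 19, 22, 27, 34, 43 → 54 → 67 (differences are 1, 3, 5, … (increasing by 2 each time)).
Third component: ×(-2) each step; 2, -4, 8, -16, 32, -64 → 128 → -256.
Shade goes white, grey, black, white, grey, black → white → grey (repeats white → grey → black).
Putting the parts together: (76, 54, 128, white) and then (91, 67, -256, grey).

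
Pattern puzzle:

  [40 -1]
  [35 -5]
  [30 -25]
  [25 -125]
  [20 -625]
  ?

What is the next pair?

First component — −5 each step: 40, 35, 30, 25, 20 → 15.
Second component: ×5 each step, so -1, -5, -25, -125, -625 → -3125.
Putting it together: [15 -3125].

[15 -3125]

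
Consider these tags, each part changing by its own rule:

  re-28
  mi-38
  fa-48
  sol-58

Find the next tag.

la-68

Note: runs through the solfège scale do→ti; re, mi, fa, sol → la.
Second component: +10 each step, so 28, 38, 48, 58 → 68.
Combining the parts gives la-68.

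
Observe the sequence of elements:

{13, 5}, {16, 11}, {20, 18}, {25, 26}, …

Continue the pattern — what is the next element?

First part: differences are 3, 4, 5, … (increasing by 1 each time); 13, 16, 20, 25 → 31.
For the second part, differences are 6, 7, 8, … (increasing by 1 each time): 5, 11, 18, 26 → 35.
So the next element is {31, 35}.

{31, 35}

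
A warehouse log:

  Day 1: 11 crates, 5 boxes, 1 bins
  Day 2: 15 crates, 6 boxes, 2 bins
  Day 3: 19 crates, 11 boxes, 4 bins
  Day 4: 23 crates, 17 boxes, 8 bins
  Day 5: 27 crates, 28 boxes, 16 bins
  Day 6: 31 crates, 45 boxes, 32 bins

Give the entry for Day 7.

35 crates, 73 boxes, 64 bins

Crates goes 11, 15, 19, 23, 27, 31 → 35 (+4 each step).
Boxes: 5, 6, 11, 17, 28, 45 → 73 (each term is the sum of the two before it).
Bins: ×2 each step, so 1, 2, 4, 8, 16, 32 → 64.
Putting it together: 35 crates, 73 boxes, 64 bins.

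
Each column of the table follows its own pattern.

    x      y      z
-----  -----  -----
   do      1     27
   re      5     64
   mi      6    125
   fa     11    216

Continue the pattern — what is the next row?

sol  17  343

For the column x, runs through the solfège scale do→ti: do, re, mi, fa → sol.
Column y: each term is the sum of the two before it, so 1, 5, 6, 11 → 17.
Column z — perfect cubes: 3³, 4³, 5³, …: 27, 64, 125, 216 → 343.
Putting it together: sol  17  343.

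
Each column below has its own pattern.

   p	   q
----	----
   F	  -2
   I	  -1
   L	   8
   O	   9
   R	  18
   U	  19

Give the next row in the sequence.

X  28

Column p: letters move forward 3 places in the alphabet; F, I, L, O, R, U → X.
Column q: alternating steps +1, +9, +1, +9, …; -2, -1, 8, 9, 18, 19 → 28.
Combining the parts gives X  28.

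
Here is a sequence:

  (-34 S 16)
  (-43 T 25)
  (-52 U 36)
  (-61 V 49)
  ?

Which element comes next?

(-70 W 64)

First entry — −9 each step: -34, -43, -52, -61 → -70.
Letter: letters move forward 1 place in the alphabet, so S, T, U, V → W.
Third entry: perfect squares: 4², 5², 6², …; 16, 25, 36, 49 → 64.
So the next element is (-70 W 64).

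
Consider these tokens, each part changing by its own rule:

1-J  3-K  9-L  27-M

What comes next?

First component — ×3 each step: 1, 3, 9, 27 → 81.
Letter goes J, K, L, M → N (letters move forward 1 place in the alphabet).
So the next token is 81-N.

81-N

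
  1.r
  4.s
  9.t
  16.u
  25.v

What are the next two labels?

36.w then 49.x

First component: perfect squares: 1², 2², 3², …, so 1, 4, 9, 16, 25 → 36 → 49.
Letter — letters move forward 1 place in the alphabet: r, s, t, u, v → w → x.
Putting the parts together: 36.w and then 49.x.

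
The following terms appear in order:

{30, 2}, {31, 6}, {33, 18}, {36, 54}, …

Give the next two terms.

{40, 162}, {45, 486}

First component: differences are 1, 2, 3, … (increasing by 1 each time), so 30, 31, 33, 36 → 40 → 45.
For the second component, ×3 each step: 2, 6, 18, 54 → 162 → 486.
So the next two terms are {40, 162} and {45, 486}.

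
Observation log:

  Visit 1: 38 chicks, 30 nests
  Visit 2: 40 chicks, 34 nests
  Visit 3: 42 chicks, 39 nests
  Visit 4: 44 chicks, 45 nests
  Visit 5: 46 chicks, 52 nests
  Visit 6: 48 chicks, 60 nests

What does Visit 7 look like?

50 chicks, 69 nests

For the chicks, +2 each step: 38, 40, 42, 44, 46, 48 → 50.
Nests: 30, 34, 39, 45, 52, 60 → 69 (differences are 4, 5, 6, … (increasing by 1 each time)).
Combining the parts gives 50 chicks, 69 nests.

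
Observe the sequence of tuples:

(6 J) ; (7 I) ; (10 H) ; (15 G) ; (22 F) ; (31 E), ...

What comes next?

(42 D)

First component goes 6, 7, 10, 15, 22, 31 → 42 (differences are 1, 3, 5, … (increasing by 2 each time)).
Letter — letters move back 1 place in the alphabet: J, I, H, G, F, E → D.
So the next tuple is (42 D).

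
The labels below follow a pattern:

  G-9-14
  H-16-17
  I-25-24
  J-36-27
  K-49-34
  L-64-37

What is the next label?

M-81-44

Letter: letters move forward 1 place in the alphabet, so G, H, I, J, K, L → M.
For the second component, perfect squares: 3², 4², 5², …: 9, 16, 25, 36, 49, 64 → 81.
Third component: alternating steps +3, +7, +3, +7, …, so 14, 17, 24, 27, 34, 37 → 44.
So the next label is M-81-44.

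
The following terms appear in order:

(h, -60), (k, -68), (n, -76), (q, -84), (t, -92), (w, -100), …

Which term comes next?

Letter: h, k, n, q, t, w → z (letters move forward 3 places in the alphabet).
Second component: -60, -68, -76, -84, -92, -100 → -108 (−8 each step).
Combining the parts gives (z, -108).

(z, -108)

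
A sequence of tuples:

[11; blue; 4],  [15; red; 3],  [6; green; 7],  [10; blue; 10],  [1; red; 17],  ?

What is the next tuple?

First entry: alternating steps +4, −9, +4, −9, …, so 11, 15, 6, 10, 1 → 5.
Colour — repeats blue → red → green: blue, red, green, blue, red → green.
Third entry: each term is the sum of the two before it, so 4, 3, 7, 10, 17 → 27.
So the next tuple is [5; green; 27].

[5; green; 27]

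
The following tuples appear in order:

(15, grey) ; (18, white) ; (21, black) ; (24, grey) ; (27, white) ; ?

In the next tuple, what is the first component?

30

First component: 15, 18, 21, 24, 27 → 30 (+3 each step).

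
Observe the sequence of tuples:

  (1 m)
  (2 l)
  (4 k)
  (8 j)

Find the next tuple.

For the first component, ×2 each step: 1, 2, 4, 8 → 16.
Letter: letters move back 1 place in the alphabet, so m, l, k, j → i.
So the next tuple is (16 i).

(16 i)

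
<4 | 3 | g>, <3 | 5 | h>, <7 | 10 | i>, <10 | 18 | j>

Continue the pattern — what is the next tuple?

First entry — each term is the sum of the two before it: 4, 3, 7, 10 → 17.
For the second entry, differences are 2, 5, 8, … (increasing by 3 each time): 3, 5, 10, 18 → 29.
Letter: letters move forward 1 place in the alphabet, so g, h, i, j → k.
Combining the parts gives <17 | 29 | k>.

<17 | 29 | k>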